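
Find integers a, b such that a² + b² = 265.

We need to find integers a, b > 0 such that a² + b² = 265.
Trying a = 3: b² = 265 - 3² = 265 - 9 = 256
b = 16
Check: 3² + 16² = 9 + 256 = 265 ✓

265 = 3² + 16²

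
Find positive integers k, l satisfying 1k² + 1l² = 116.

Try small values of k and check whether (116 - 1k²)/1 is a perfect square.
k = 4: 1·4² = 16, so 1l² = 116 - 16 = 100, giving l² = 100, l = 10.
Check: 1·4² + 1·10² = 16 + 100 = 116 ✓

k = 4, l = 10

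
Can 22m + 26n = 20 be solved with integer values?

Step 1: Compute gcd(22, 26).
gcd(22, 26) = 2

Step 2: Check divisibility.
Does 2 divide 20? 20 = 2 x 10, so yes.

By the theorem on linear Diophantine equations, 22m + 26n = 20 has integer solutions if and only if gcd(22, 26) divides 20. Since 2 | 20, solutions exist.

Yes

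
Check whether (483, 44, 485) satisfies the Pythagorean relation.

Compute a² + b²:
483² + 44² = 233289 + 1936 = 235225
Compute c²:
485² = 235225
Since 235225 = 235225, it is a Pythagorean triple.

Yes, it is a Pythagorean triple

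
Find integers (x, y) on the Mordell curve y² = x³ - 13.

Try small integer x values and check whether x³ - 13 is a perfect square.
x = 17: x³ - 13 = 17³ - 13 = 4913 - 13 = 4900
Is 4900 a perfect square? 70² = 4900 ✓
So (x, y) = (17, 70) is a solution.

x = 17, y = 70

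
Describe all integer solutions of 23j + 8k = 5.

Step 1: Compute gcd(23, 8) = 1.
Since 1 divides 5, solutions exist.

Step 2: Find a particular solution using extended Euclidean algorithm.
We get j₀ = -5, k₀ = 15.
Check: 23*-5 + 8*15 = 5 = 5 ✓

Step 3: Write the general solution.
j = -5 + (8/1)t = -5 + 8t
k = 15 - (23/1)t = 15 - 23t
for any integer t.

j = -5 + 8t, k = 15 - 23t for integer t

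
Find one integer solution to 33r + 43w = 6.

Step 1: Check solvability.
gcd(33, 43) = 1
Since 1 divides 6, solutions exist.

Step 2: Apply extended Euclidean algorithm to find gcd.
We find integers such that 33*x0 + 43*y0 = 1

Step 3: Scale the particular solution.
Multiply by 6/1 = 6:
r = -78, w = 60

Step 4: Verify.
33*(-78) + 43*(60) = 6 = 6 ✓

r = -78, w = 60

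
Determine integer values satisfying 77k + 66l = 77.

Step 1: Check solvability.
gcd(77, 66) = 11
Since 11 divides 77, solutions exist.

Step 2: Apply extended Euclidean algorithm to find gcd.
We find integers such that 77*x0 + 66*y0 = 11

Step 3: Scale the particular solution.
Multiply by 77/11 = 7:
k = 7, l = -7

Step 4: Verify.
77*(7) + 66*(-7) = 77 = 77 ✓

k = 7, l = -7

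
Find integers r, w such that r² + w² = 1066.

We need to find integers r, w > 0 such that r² + w² = 1066.
Trying r = 15: w² = 1066 - 15² = 1066 - 225 = 841
w = 29
Check: 15² + 29² = 225 + 841 = 1066 ✓

1066 = 15² + 29²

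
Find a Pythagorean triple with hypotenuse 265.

We need a² + b² = 265² = 70225.
Trying: 225² + 140² = 50625 + 19600 = 70225 ✓

(225, 140, 265)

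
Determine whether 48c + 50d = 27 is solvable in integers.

Step 1: Compute gcd(48, 50).
gcd(48, 50) = 2

Step 2: Check divisibility.
Does 2 divide 27? 27 = 2 x 13 + 1, so no.

By the theorem on linear Diophantine equations, 48c + 50d = 27 has integer solutions if and only if gcd(48, 50) divides 27. Since 2 does not divide 27, no solutions exist.

No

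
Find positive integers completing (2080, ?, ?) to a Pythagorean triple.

We need the other leg and hypotenuse such that 2080² + x² = c².
Take x = 435, c = 2125: 2080² + 435² = 4326400 + 189225 = 4515625 = 2125² ✓
Triple: (435, 2080, 2125)

(435, 2080, 2125)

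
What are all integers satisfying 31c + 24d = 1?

Step 1: Compute gcd(31, 24) = 1.
Since 1 divides 1, solutions exist.

Step 2: Find a particular solution using extended Euclidean algorithm.
We get c₀ = 7, d₀ = -9.
Check: 31*7 + 24*-9 = 1 = 1 ✓

Step 3: Write the general solution.
c = 7 + (24/1)t = 7 + 24t
d = -9 - (31/1)t = -9 - 31t
for any integer t.

c = 7 + 24t, d = -9 - 31t for integer t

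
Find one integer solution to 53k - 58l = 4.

Step 1: Check solvability.
gcd(53, 58) = 1
Since 1 divides 4, solutions exist.

Step 2: Apply extended Euclidean algorithm to find gcd.
We find integers such that 53*x0 + 58*y0 = 1

Step 3: Scale the particular solution.
Multiply by 4/1 = 4:
k = 92, l = 84

Step 4: Verify.
53*(92) - 58*(84) = 4 = 4 ✓

k = 92, l = 84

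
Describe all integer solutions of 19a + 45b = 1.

Step 1: Compute gcd(19, 45) = 1.
Since 1 divides 1, solutions exist.

Step 2: Find a particular solution using extended Euclidean algorithm.
We get a₀ = 19, b₀ = -8.
Check: 19*19 + 45*-8 = 1 = 1 ✓

Step 3: Write the general solution.
a = 19 + (45/1)t = 19 + 45t
b = -8 - (19/1)t = -8 - 19t
for any integer t.

a = 19 + 45t, b = -8 - 19t for integer t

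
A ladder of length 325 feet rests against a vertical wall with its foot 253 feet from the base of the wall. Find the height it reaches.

The ladder, wall, and ground form a right triangle with hypotenuse 325 and one leg 253.
By the Pythagorean theorem: h² = 325² - 253² = 105625 - 64009 = 41616
h = √41616 = 204 feet

204 feet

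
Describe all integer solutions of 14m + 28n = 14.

Step 1: Compute gcd(14, 28) = 14.
Since 14 divides 14, solutions exist.

Step 2: Find a particular solution using extended Euclidean algorithm.
We get m₀ = 1, n₀ = 0.
Check: 14*1 + 28*0 = 14 = 14 ✓

Step 3: Write the general solution.
m = 1 + (28/14)t = 1 + 2t
n = 0 - (14/14)t = 0 - 1t
for any integer t.

m = 1 + 2t, n = 0 - 1t for integer t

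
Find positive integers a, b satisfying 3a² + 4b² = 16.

Try small values of a and check whether (16 - 3a²)/4 is a perfect square.
a = 2: 3·2² = 12, so 4b² = 16 - 12 = 4, giving b² = 1, b = 1.
Check: 3·2² + 4·1² = 12 + 4 = 16 ✓

a = 2, b = 1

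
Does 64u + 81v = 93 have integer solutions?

Step 1: Compute gcd(64, 81).
gcd(64, 81) = 1

Step 2: Check divisibility.
Does 1 divide 93? 93 = 1 x 93, so yes.

By the theorem on linear Diophantine equations, 64u + 81v = 93 has integer solutions if and only if gcd(64, 81) divides 93. Since 1 | 93, solutions exist.

Yes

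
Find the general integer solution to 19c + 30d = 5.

Step 1: Compute gcd(19, 30) = 1.
Since 1 divides 5, solutions exist.

Step 2: Find a particular solution using extended Euclidean algorithm.
We get c₀ = -55, d₀ = 35.
Check: 19*-55 + 30*35 = 5 = 5 ✓

Step 3: Write the general solution.
c = -55 + (30/1)t = -55 + 30t
d = 35 - (19/1)t = 35 - 19t
for any integer t.

c = -55 + 30t, d = 35 - 19t for integer t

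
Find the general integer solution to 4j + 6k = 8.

Step 1: Compute gcd(4, 6) = 2.
Since 2 divides 8, solutions exist.

Step 2: Find a particular solution using extended Euclidean algorithm.
We get j₀ = -4, k₀ = 4.
Check: 4*-4 + 6*4 = 8 = 8 ✓

Step 3: Write the general solution.
j = -4 + (6/2)t = -4 + 3t
k = 4 - (4/2)t = 4 - 2t
for any integer t.

j = -4 + 3t, k = 4 - 2t for integer t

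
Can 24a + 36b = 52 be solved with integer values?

Step 1: Compute gcd(24, 36).
gcd(24, 36) = 12

Step 2: Check divisibility.
Does 12 divide 52? 52 = 12 x 4 + 4, so no.

By the theorem on linear Diophantine equations, 24a + 36b = 52 has integer solutions if and only if gcd(24, 36) divides 52. Since 12 does not divide 52, no solutions exist.

No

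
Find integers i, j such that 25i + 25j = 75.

Step 1: Check solvability.
gcd(25, 25) = 25
Since 25 divides 75, solutions exist.

Step 2: Apply extended Euclidean algorithm to find gcd.
We find integers such that 25*x0 + 25*y0 = 25

Step 3: Scale the particular solution.
Multiply by 75/25 = 3:
i = 0, j = 3

Step 4: Verify.
25*(0) + 25*(3) = 75 = 75 ✓

i = 0, j = 3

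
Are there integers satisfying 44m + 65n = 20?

Step 1: Compute gcd(44, 65).
gcd(44, 65) = 1

Step 2: Check divisibility.
Does 1 divide 20? 20 = 1 x 20, so yes.

By the theorem on linear Diophantine equations, 44m + 65n = 20 has integer solutions if and only if gcd(44, 65) divides 20. Since 1 | 20, solutions exist.

Yes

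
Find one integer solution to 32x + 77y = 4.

Step 1: Check solvability.
gcd(32, 77) = 1
Since 1 divides 4, solutions exist.

Step 2: Apply extended Euclidean algorithm to find gcd.
We find integers such that 32*x0 + 77*y0 = 1

Step 3: Scale the particular solution.
Multiply by 4/1 = 4:
x = -48, y = 20

Step 4: Verify.
32*(-48) + 77*(20) = 4 = 4 ✓

x = -48, y = 20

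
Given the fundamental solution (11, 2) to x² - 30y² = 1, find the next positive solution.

Solutions to x² - Dy² = 1 are generated by powers of (x₀ + y₀√D).
The next solution satisfies x₁ + y₁√30 = (x₀ + y₀√30)², giving:
x₁ = x₀² + 30y₀² = 11² + 30·2² = 121 + 120 = 241
y₁ = 2x₀y₀ = 2·11·2 = 44

Verify: 241² - 30·44² = 58081 - 58080 = 1 ✓

x = 241, y = 44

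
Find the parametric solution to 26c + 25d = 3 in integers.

Step 1: Compute gcd(26, 25) = 1.
Since 1 divides 3, solutions exist.

Step 2: Find a particular solution using extended Euclidean algorithm.
We get c₀ = 3, d₀ = -3.
Check: 26*3 + 25*-3 = 3 = 3 ✓

Step 3: Write the general solution.
c = 3 + (25/1)t = 3 + 25t
d = -3 - (26/1)t = -3 - 26t
for any integer t.

c = 3 + 25t, d = -3 - 26t for integer t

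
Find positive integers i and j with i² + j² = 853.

We need to find integers i, j > 0 such that i² + j² = 853.
Trying i = 18: j² = 853 - 18² = 853 - 324 = 529
j = 23
Check: 18² + 23² = 324 + 529 = 853 ✓

853 = 18² + 23²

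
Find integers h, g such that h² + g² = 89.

We need to find integers h, g > 0 such that h² + g² = 89.
Trying h = 5: g² = 89 - 5² = 89 - 25 = 64
g = 8
Check: 5² + 8² = 25 + 64 = 89 ✓

89 = 5² + 8²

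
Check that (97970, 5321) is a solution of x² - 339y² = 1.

Compute x² = 97970² = 9598120900
Compute 339y² = 339·5321² = 339·28313041 = 9598120899
x² - 339y² = 9598120900 - 9598120899 = 1
Since this equals 1, (97970, 5321) is a solution.

Yes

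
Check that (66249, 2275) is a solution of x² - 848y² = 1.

Compute x² = 66249² = 4388930001
Compute 848y² = 848·2275² = 848·5175625 = 4388930000
x² - 848y² = 4388930001 - 4388930000 = 1
Since this equals 1, (66249, 2275) is a solution.

Yes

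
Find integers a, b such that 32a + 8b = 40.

Step 1: Check solvability.
gcd(32, 8) = 8
Since 8 divides 40, solutions exist.

Step 2: Apply extended Euclidean algorithm to find gcd.
We find integers such that 32*x0 + 8*y0 = 8

Step 3: Scale the particular solution.
Multiply by 40/8 = 5:
a = 0, b = 5

Step 4: Verify.
32*(0) + 8*(5) = 40 = 40 ✓

a = 0, b = 5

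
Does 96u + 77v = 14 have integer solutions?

Step 1: Compute gcd(96, 77).
gcd(96, 77) = 1

Step 2: Check divisibility.
Does 1 divide 14? 14 = 1 x 14, so yes.

By the theorem on linear Diophantine equations, 96u + 77v = 14 has integer solutions if and only if gcd(96, 77) divides 14. Since 1 | 14, solutions exist.

Yes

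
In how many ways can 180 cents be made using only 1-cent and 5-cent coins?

We need non-negative integers (x, y) with 1x + 5y = 180.
For each x from 0 to 180, check if (180 - 1x) is a non-negative multiple of 5.
Solutions (x, y): (0,36), (5,35), (10,34), (15,33), ...
Count: 37

37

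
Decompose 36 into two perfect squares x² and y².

No pair of positive integers x, y satisfies x² + y² = 36.

No solution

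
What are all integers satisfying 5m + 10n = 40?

Step 1: Compute gcd(5, 10) = 5.
Since 5 divides 40, solutions exist.

Step 2: Find a particular solution using extended Euclidean algorithm.
We get m₀ = 8, n₀ = 0.
Check: 5*8 + 10*0 = 40 = 40 ✓

Step 3: Write the general solution.
m = 8 + (10/5)t = 8 + 2t
n = 0 - (5/5)t = 0 - 1t
for any integer t.

m = 8 + 2t, n = 0 - 1t for integer t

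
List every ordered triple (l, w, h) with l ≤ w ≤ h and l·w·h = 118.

Iterate l from 1 to ⌊118^(1/3)⌋. For each l dividing 118, iterate w ≥ l with w dividing 118/l, and set h = 118/(l·w).
Triples found (2): (1×1×118), (1×2×59)

(1×1×118), (1×2×59)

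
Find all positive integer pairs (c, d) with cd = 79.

The positive divisors of 79 are: 1, 79.
Each divisor d gives the pair (d, 79/d):
(1, 79), (79, 1)

(1, 79), (79, 1)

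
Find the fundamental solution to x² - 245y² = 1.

We seek the smallest positive integers (x, y) with x² - 245y² = 1, i.e., x² = 245y² + 1.
Try successive y values:
y = 1: x² = 245·1² + 1 = 246, not a perfect square
y = 2: x² = 245·2² + 1 = 981, not a perfect square
y = 3: x² = 245·3² + 1 = 2206, not a perfect square
... continuing the search (or via continued fractions) ...
y = 3312: x² = 245·3312² + 1 = 2687489281, x = 51841 ✓

Verify: 51841² - 245·3312² = 2687489281 - 2687489280 = 1 ✓

x = 51841, y = 3312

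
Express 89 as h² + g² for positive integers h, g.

We need to find integers h, g > 0 such that h² + g² = 89.
Trying h = 5: g² = 89 - 5² = 89 - 25 = 64
g = 8
Check: 5² + 8² = 25 + 64 = 89 ✓

89 = 5² + 8²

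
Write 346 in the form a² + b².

We need to find integers a, b > 0 such that a² + b² = 346.
Trying a = 11: b² = 346 - 11² = 346 - 121 = 225
b = 15
Check: 11² + 15² = 121 + 225 = 346 ✓

346 = 11² + 15²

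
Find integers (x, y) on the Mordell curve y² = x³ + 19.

Try small integer x values and check whether x³ + 19 is a perfect square.
x = 5: x³ + 19 = 5³ + 19 = 125 + 19 = 144
Is 144 a perfect square? 12² = 144 ✓
So (x, y) = (5, 12) is a solution.

x = 5, y = 12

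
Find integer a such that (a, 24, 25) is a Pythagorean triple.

a² = c² - b² = 25² - 24² = 625 - 576 = 49
a = sqrt(49) = 7

7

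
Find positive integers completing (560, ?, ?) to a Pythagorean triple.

We need the other leg and hypotenuse such that 560² + x² = c².
Take x = 273, c = 623: 560² + 273² = 313600 + 74529 = 388129 = 623² ✓
Triple: (273, 560, 623)

(273, 560, 623)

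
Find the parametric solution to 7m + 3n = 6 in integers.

Step 1: Compute gcd(7, 3) = 1.
Since 1 divides 6, solutions exist.

Step 2: Find a particular solution using extended Euclidean algorithm.
We get m₀ = 6, n₀ = -12.
Check: 7*6 + 3*-12 = 6 = 6 ✓

Step 3: Write the general solution.
m = 6 + (3/1)t = 6 + 3t
n = -12 - (7/1)t = -12 - 7t
for any integer t.

m = 6 + 3t, n = -12 - 7t for integer t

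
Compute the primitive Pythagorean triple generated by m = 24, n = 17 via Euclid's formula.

a = m² - n² = 24² - 17² = 576 - 289 = 287
b = 2mn = 2·24·17 = 816
c = m² + n² = 576 + 289 = 865
Verify: 287² + 816² = 82369 + 665856 = 748225 = 865² ✓

(287, 816, 865)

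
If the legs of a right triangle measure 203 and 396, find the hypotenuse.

c² = a² + b² = 203² + 396² = 41209 + 156816 = 198025
c = 445

445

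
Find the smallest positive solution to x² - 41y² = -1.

We need x² = 41y² - 1. Try successive y:
y = 1: x² = 41·1² - 1 = 40, not a perfect square
y = 2: x² = 41·2² - 1 = 163, not a perfect square
y = 3: x² = 41·3² - 1 = 368, not a perfect square
...
y = 5: x² = 41·5² - 1 = 1024 = 32² ✓
Check: 32² - 41·5² = 1024 - 1025 = -1 ✓

x = 32, y = 5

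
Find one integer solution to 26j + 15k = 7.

Step 1: Check solvability.
gcd(26, 15) = 1
Since 1 divides 7, solutions exist.

Step 2: Apply extended Euclidean algorithm to find gcd.
We find integers such that 26*x0 + 15*y0 = 1

Step 3: Scale the particular solution.
Multiply by 7/1 = 7:
j = -28, k = 49

Step 4: Verify.
26*(-28) + 15*(49) = 7 = 7 ✓

j = -28, k = 49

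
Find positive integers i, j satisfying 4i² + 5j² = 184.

Try small values of i and check whether (184 - 4i²)/5 is a perfect square.
i = 1: 4·1² = 4, so 5j² = 184 - 4 = 180, giving j² = 36, j = 6.
Check: 4·1² + 5·6² = 4 + 180 = 184 ✓

i = 1, j = 6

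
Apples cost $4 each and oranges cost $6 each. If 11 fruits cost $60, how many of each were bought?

Let a = apples, o = oranges.
a + o = 11
4a + 6o = 60
Substitute o = 11 - a:
4a + 6(11 - a) = 60
(4 - 6)a = 60 - 66
-2a = -6
a = 3, o = 11 - 3 = 8

Apples: 3, Oranges: 8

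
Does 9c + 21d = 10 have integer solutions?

Step 1: Compute gcd(9, 21).
gcd(9, 21) = 3

Step 2: Check divisibility.
Does 3 divide 10? 10 = 3 x 3 + 1, so no.

By the theorem on linear Diophantine equations, 9c + 21d = 10 has integer solutions if and only if gcd(9, 21) divides 10. Since 3 does not divide 10, no solutions exist.

No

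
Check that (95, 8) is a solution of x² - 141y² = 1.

Compute x² = 95² = 9025
Compute 141y² = 141·8² = 141·64 = 9024
x² - 141y² = 9025 - 9024 = 1
Since this equals 1, (95, 8) is a solution.

Yes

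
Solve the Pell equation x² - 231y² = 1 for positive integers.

We seek the smallest positive integers (x, y) with x² - 231y² = 1, i.e., x² = 231y² + 1.
Try successive y values:
y = 1: x² = 231·1² + 1 = 232, not a perfect square
y = 2: x² = 231·2² + 1 = 925, not a perfect square
y = 3: x² = 231·3² + 1 = 2080, not a perfect square
... continuing the search (or via continued fractions) ...
y = 5: x² = 231·5² + 1 = 5776, x = 76 ✓

Verify: 76² - 231·5² = 5776 - 5775 = 1 ✓

x = 76, y = 5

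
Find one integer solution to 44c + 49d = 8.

Step 1: Check solvability.
gcd(44, 49) = 1
Since 1 divides 8, solutions exist.

Step 2: Apply extended Euclidean algorithm to find gcd.
We find integers such that 44*x0 + 49*y0 = 1

Step 3: Scale the particular solution.
Multiply by 8/1 = 8:
c = -80, d = 72

Step 4: Verify.
44*(-80) + 49*(72) = 8 = 8 ✓

c = -80, d = 72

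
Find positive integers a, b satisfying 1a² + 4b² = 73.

Try small values of a and check whether (73 - 1a²)/4 is a perfect square.
a = 3: 1·3² = 9, so 4b² = 73 - 9 = 64, giving b² = 16, b = 4.
Check: 1·3² + 4·4² = 9 + 64 = 73 ✓

a = 3, b = 4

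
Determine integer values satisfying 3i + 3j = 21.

Step 1: Check solvability.
gcd(3, 3) = 3
Since 3 divides 21, solutions exist.

Step 2: Apply extended Euclidean algorithm to find gcd.
We find integers such that 3*x0 + 3*y0 = 3

Step 3: Scale the particular solution.
Multiply by 21/3 = 7:
i = 0, j = 7

Step 4: Verify.
3*(0) + 3*(7) = 21 = 21 ✓

i = 0, j = 7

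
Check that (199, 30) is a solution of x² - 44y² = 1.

Compute x² = 199² = 39601
Compute 44y² = 44·30² = 44·900 = 39600
x² - 44y² = 39601 - 39600 = 1
Since this equals 1, (199, 30) is a solution.

Yes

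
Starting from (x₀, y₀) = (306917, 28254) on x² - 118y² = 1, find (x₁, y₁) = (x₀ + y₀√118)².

Solutions to x² - Dy² = 1 are generated by powers of (x₀ + y₀√D).
The next solution satisfies x₁ + y₁√118 = (x₀ + y₀√118)², giving:
x₁ = x₀² + 118y₀² = 306917² + 118·28254² = 94198044889 + 94198044888 = 188396089777
y₁ = 2x₀y₀ = 2·306917·28254 = 17343265836

Verify: 188396089777² - 118·17343265836² = 35493086643263443909729 - 35493086643263443909728 = 1 ✓

x = 188396089777, y = 17343265836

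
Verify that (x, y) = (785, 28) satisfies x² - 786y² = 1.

Compute x² = 785² = 616225
Compute 786y² = 786·28² = 786·784 = 616224
x² - 786y² = 616225 - 616224 = 1
Since this equals 1, (785, 28) is a solution.

Yes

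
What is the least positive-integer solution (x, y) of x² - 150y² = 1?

We seek the smallest positive integers (x, y) with x² - 150y² = 1, i.e., x² = 150y² + 1.
Try successive y values:
y = 1: x² = 150·1² + 1 = 151, not a perfect square
y = 2: x² = 150·2² + 1 = 601, not a perfect square
y = 3: x² = 150·3² + 1 = 1351, not a perfect square
... continuing the search (or via continued fractions) ...
y = 4: x² = 150·4² + 1 = 2401, x = 49 ✓

Verify: 49² - 150·4² = 2401 - 2400 = 1 ✓

x = 49, y = 4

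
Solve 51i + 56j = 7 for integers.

Step 1: Check solvability.
gcd(51, 56) = 1
Since 1 divides 7, solutions exist.

Step 2: Apply extended Euclidean algorithm to find gcd.
We find integers such that 51*x0 + 56*y0 = 1

Step 3: Scale the particular solution.
Multiply by 7/1 = 7:
i = 77, j = -70

Step 4: Verify.
51*(77) + 56*(-70) = 7 = 7 ✓

i = 77, j = -70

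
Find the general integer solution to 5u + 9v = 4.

Step 1: Compute gcd(5, 9) = 1.
Since 1 divides 4, solutions exist.

Step 2: Find a particular solution using extended Euclidean algorithm.
We get u₀ = 8, v₀ = -4.
Check: 5*8 + 9*-4 = 4 = 4 ✓

Step 3: Write the general solution.
u = 8 + (9/1)t = 8 + 9t
v = -4 - (5/1)t = -4 - 5t
for any integer t.

u = 8 + 9t, v = -4 - 5t for integer t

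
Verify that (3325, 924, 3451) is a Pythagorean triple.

Compute a² + b² = 3325² + 924² = 11055625 + 853776 = 11909401
Compute c² = 3451² = 11909401
Since 11909401 = 11909401, confirmed.

Yes, it is a Pythagorean triple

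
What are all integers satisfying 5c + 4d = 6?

Step 1: Compute gcd(5, 4) = 1.
Since 1 divides 6, solutions exist.

Step 2: Find a particular solution using extended Euclidean algorithm.
We get c₀ = 6, d₀ = -6.
Check: 5*6 + 4*-6 = 6 = 6 ✓

Step 3: Write the general solution.
c = 6 + (4/1)t = 6 + 4t
d = -6 - (5/1)t = -6 - 5t
for any integer t.

c = 6 + 4t, d = -6 - 5t for integer t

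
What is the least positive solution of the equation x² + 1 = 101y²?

We need x² = 101y² - 1. Try successive y:
y = 1: x² = 101·1² - 1 = 100 = 10² ✓
Check: 10² - 101·1² = 100 - 101 = -1 ✓

x = 10, y = 1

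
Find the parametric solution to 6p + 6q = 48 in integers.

Step 1: Compute gcd(6, 6) = 6.
Since 6 divides 48, solutions exist.

Step 2: Find a particular solution using extended Euclidean algorithm.
We get p₀ = 0, q₀ = 8.
Check: 6*0 + 6*8 = 48 = 48 ✓

Step 3: Write the general solution.
p = 0 + (6/6)t = 0 + 1t
q = 8 - (6/6)t = 8 - 1t
for any integer t.

p = 0 + 1t, q = 8 - 1t for integer t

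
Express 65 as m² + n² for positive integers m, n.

We need to find integers m, n > 0 such that m² + n² = 65.
Trying m = 1: n² = 65 - 1² = 65 - 1 = 64
n = 8
Check: 1² + 8² = 1 + 64 = 65 ✓

65 = 1² + 8²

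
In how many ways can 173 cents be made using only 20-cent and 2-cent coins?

We need non-negative integers (x, y) with 20x + 2y = 173.
For each x from 0 to 8, check if (173 - 20x) is a non-negative multiple of 2.
Solutions (x, y): none
Count: 0

0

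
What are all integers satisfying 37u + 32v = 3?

Step 1: Compute gcd(37, 32) = 1.
Since 1 divides 3, solutions exist.

Step 2: Find a particular solution using extended Euclidean algorithm.
We get u₀ = 39, v₀ = -45.
Check: 37*39 + 32*-45 = 3 = 3 ✓

Step 3: Write the general solution.
u = 39 + (32/1)t = 39 + 32t
v = -45 - (37/1)t = -45 - 37t
for any integer t.

u = 39 + 32t, v = -45 - 37t for integer t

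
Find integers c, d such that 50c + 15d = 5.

Step 1: Check solvability.
gcd(50, 15) = 5
Since 5 divides 5, solutions exist.

Step 2: Apply extended Euclidean algorithm to find gcd.
We find integers such that 50*x0 + 15*y0 = 5

Step 3: Scale the particular solution.
Multiply by 5/5 = 1:
c = 1, d = -3

Step 4: Verify.
50*(1) + 15*(-3) = 5 = 5 ✓

c = 1, d = -3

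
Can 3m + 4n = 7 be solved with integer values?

Step 1: Compute gcd(3, 4).
gcd(3, 4) = 1

Step 2: Check divisibility.
Does 1 divide 7? 7 = 1 x 7, so yes.

By the theorem on linear Diophantine equations, 3m + 4n = 7 has integer solutions if and only if gcd(3, 4) divides 7. Since 1 | 7, solutions exist.

Yes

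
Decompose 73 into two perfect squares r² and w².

We need to find integers r, w > 0 such that r² + w² = 73.
Trying r = 3: w² = 73 - 3² = 73 - 9 = 64
w = 8
Check: 3² + 8² = 9 + 64 = 73 ✓

73 = 3² + 8²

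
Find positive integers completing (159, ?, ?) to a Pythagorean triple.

We need the other leg and hypotenuse such that 159² + x² = c².
Take x = 4212, c = 4215: 159² + 4212² = 25281 + 17740944 = 17766225 = 4215² ✓
Triple: (159, 4212, 4215)

(159, 4212, 4215)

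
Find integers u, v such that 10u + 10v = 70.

Step 1: Check solvability.
gcd(10, 10) = 10
Since 10 divides 70, solutions exist.

Step 2: Apply extended Euclidean algorithm to find gcd.
We find integers such that 10*x0 + 10*y0 = 10

Step 3: Scale the particular solution.
Multiply by 70/10 = 7:
u = 0, v = 7

Step 4: Verify.
10*(0) + 10*(7) = 70 = 70 ✓

u = 0, v = 7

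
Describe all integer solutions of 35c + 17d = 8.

Step 1: Compute gcd(35, 17) = 1.
Since 1 divides 8, solutions exist.

Step 2: Find a particular solution using extended Euclidean algorithm.
We get c₀ = 8, d₀ = -16.
Check: 35*8 + 17*-16 = 8 = 8 ✓

Step 3: Write the general solution.
c = 8 + (17/1)t = 8 + 17t
d = -16 - (35/1)t = -16 - 35t
for any integer t.

c = 8 + 17t, d = -16 - 35t for integer t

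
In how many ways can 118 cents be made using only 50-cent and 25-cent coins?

We need non-negative integers (x, y) with 50x + 25y = 118.
For each x from 0 to 2, check if (118 - 50x) is a non-negative multiple of 25.
Solutions (x, y): none
Count: 0

0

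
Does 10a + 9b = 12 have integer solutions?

Step 1: Compute gcd(10, 9).
gcd(10, 9) = 1

Step 2: Check divisibility.
Does 1 divide 12? 12 = 1 x 12, so yes.

By the theorem on linear Diophantine equations, 10a + 9b = 12 has integer solutions if and only if gcd(10, 9) divides 12. Since 1 | 12, solutions exist.

Yes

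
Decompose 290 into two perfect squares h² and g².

We need to find integers h, g > 0 such that h² + g² = 290.
Trying h = 1: g² = 290 - 1² = 290 - 1 = 289
g = 17
Check: 1² + 17² = 1 + 289 = 290 ✓

290 = 1² + 17²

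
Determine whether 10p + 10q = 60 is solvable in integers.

Step 1: Compute gcd(10, 10).
gcd(10, 10) = 10

Step 2: Check divisibility.
Does 10 divide 60? 60 = 10 x 6, so yes.

By the theorem on linear Diophantine equations, 10p + 10q = 60 has integer solutions if and only if gcd(10, 10) divides 60. Since 10 | 60, solutions exist.

Yes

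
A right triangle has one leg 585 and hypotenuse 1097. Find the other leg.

b² = c² - a² = 1203409 - 342225 = 861184
b = 928

928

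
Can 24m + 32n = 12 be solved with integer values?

Step 1: Compute gcd(24, 32).
gcd(24, 32) = 8

Step 2: Check divisibility.
Does 8 divide 12? 12 = 8 x 1 + 4, so no.

By the theorem on linear Diophantine equations, 24m + 32n = 12 has integer solutions if and only if gcd(24, 32) divides 12. Since 8 does not divide 12, no solutions exist.

No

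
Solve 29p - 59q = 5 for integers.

Step 1: Check solvability.
gcd(29, 59) = 1
Since 1 divides 5, solutions exist.

Step 2: Apply extended Euclidean algorithm to find gcd.
We find integers such that 29*x0 + 59*y0 = 1

Step 3: Scale the particular solution.
Multiply by 5/1 = 5:
p = -10, q = -5

Step 4: Verify.
29*(-10) - 59*(-5) = 5 = 5 ✓

p = -10, q = -5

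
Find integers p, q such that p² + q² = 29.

We need to find integers p, q > 0 such that p² + q² = 29.
Trying p = 2: q² = 29 - 2² = 29 - 4 = 25
q = 5
Check: 2² + 5² = 4 + 25 = 29 ✓

29 = 2² + 5²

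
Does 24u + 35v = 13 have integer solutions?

Step 1: Compute gcd(24, 35).
gcd(24, 35) = 1

Step 2: Check divisibility.
Does 1 divide 13? 13 = 1 x 13, so yes.

By the theorem on linear Diophantine equations, 24u + 35v = 13 has integer solutions if and only if gcd(24, 35) divides 13. Since 1 | 13, solutions exist.

Yes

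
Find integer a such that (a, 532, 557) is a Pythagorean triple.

a² = c² - b² = 557² - 532² = 310249 - 283024 = 27225
a = sqrt(27225) = 165

165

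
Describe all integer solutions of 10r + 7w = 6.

Step 1: Compute gcd(10, 7) = 1.
Since 1 divides 6, solutions exist.

Step 2: Find a particular solution using extended Euclidean algorithm.
We get r₀ = -12, w₀ = 18.
Check: 10*-12 + 7*18 = 6 = 6 ✓

Step 3: Write the general solution.
r = -12 + (7/1)t = -12 + 7t
w = 18 - (10/1)t = 18 - 10t
for any integer t.

r = -12 + 7t, w = 18 - 10t for integer t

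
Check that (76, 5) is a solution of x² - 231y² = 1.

Compute x² = 76² = 5776
Compute 231y² = 231·5² = 231·25 = 5775
x² - 231y² = 5776 - 5775 = 1
Since this equals 1, (76, 5) is a solution.

Yes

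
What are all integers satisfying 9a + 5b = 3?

Step 1: Compute gcd(9, 5) = 1.
Since 1 divides 3, solutions exist.

Step 2: Find a particular solution using extended Euclidean algorithm.
We get a₀ = -3, b₀ = 6.
Check: 9*-3 + 5*6 = 3 = 3 ✓

Step 3: Write the general solution.
a = -3 + (5/1)t = -3 + 5t
b = 6 - (9/1)t = 6 - 9t
for any integer t.

a = -3 + 5t, b = 6 - 9t for integer t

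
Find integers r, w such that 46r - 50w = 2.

Step 1: Check solvability.
gcd(46, 50) = 2
Since 2 divides 2, solutions exist.

Step 2: Apply extended Euclidean algorithm to find gcd.
We find integers such that 46*x0 + 50*y0 = 2

Step 3: Scale the particular solution.
Multiply by 2/2 = 1:
r = 12, w = 11

Step 4: Verify.
46*(12) - 50*(11) = 2 = 2 ✓

r = 12, w = 11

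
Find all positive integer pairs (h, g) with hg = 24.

The positive divisors of 24 are: 1, 2, 3, 4, 6, 8, 12, 24.
Each divisor d gives the pair (d, 24/d):
(1, 24), (2, 12), (3, 8), (4, 6), (6, 4), (8, 3), (12, 2), (24, 1)

(1, 24), (2, 12), (3, 8), (4, 6), (6, 4), (8, 3), (12, 2), (24, 1)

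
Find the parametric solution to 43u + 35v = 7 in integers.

Step 1: Compute gcd(43, 35) = 1.
Since 1 divides 7, solutions exist.

Step 2: Find a particular solution using extended Euclidean algorithm.
We get u₀ = -91, v₀ = 112.
Check: 43*-91 + 35*112 = 7 = 7 ✓

Step 3: Write the general solution.
u = -91 + (35/1)t = -91 + 35t
v = 112 - (43/1)t = 112 - 43t
for any integer t.

u = -91 + 35t, v = 112 - 43t for integer t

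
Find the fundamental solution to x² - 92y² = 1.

We seek the smallest positive integers (x, y) with x² - 92y² = 1, i.e., x² = 92y² + 1.
Try successive y values:
y = 1: x² = 92·1² + 1 = 93, not a perfect square
y = 2: x² = 92·2² + 1 = 369, not a perfect square
y = 3: x² = 92·3² + 1 = 829, not a perfect square
... continuing the search (or via continued fractions) ...
y = 120: x² = 92·120² + 1 = 1324801, x = 1151 ✓

Verify: 1151² - 92·120² = 1324801 - 1324800 = 1 ✓

x = 1151, y = 120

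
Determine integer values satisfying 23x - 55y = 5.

Step 1: Check solvability.
gcd(23, 55) = 1
Since 1 divides 5, solutions exist.

Step 2: Apply extended Euclidean algorithm to find gcd.
We find integers such that 23*x0 + 55*y0 = 1

Step 3: Scale the particular solution.
Multiply by 5/1 = 5:
x = 60, y = 25

Step 4: Verify.
23*(60) - 55*(25) = 5 = 5 ✓

x = 60, y = 25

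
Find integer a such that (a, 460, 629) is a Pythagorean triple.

a² = c² - b² = 629² - 460² = 395641 - 211600 = 184041
a = sqrt(184041) = 429

429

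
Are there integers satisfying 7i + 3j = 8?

Step 1: Compute gcd(7, 3).
gcd(7, 3) = 1

Step 2: Check divisibility.
Does 1 divide 8? 8 = 1 x 8, so yes.

By the theorem on linear Diophantine equations, 7i + 3j = 8 has integer solutions if and only if gcd(7, 3) divides 8. Since 1 | 8, solutions exist.

Yes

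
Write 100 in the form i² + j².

We need to find integers i, j > 0 such that i² + j² = 100.
Trying i = 6: j² = 100 - 6² = 100 - 36 = 64
j = 8
Check: 6² + 8² = 36 + 64 = 100 ✓

100 = 6² + 8²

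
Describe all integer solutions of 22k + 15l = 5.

Step 1: Compute gcd(22, 15) = 1.
Since 1 divides 5, solutions exist.

Step 2: Find a particular solution using extended Euclidean algorithm.
We get k₀ = -10, l₀ = 15.
Check: 22*-10 + 15*15 = 5 = 5 ✓

Step 3: Write the general solution.
k = -10 + (15/1)t = -10 + 15t
l = 15 - (22/1)t = 15 - 22t
for any integer t.

k = -10 + 15t, l = 15 - 22t for integer t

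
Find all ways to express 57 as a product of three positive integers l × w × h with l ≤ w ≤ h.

Iterate l from 1 to ⌊57^(1/3)⌋. For each l dividing 57, iterate w ≥ l with w dividing 57/l, and set h = 57/(l·w).
Triples found (2): (1×1×57), (1×3×19)

(1×1×57), (1×3×19)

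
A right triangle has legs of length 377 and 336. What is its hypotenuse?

c² = a² + b² = 377² + 336² = 142129 + 112896 = 255025
c = 505

505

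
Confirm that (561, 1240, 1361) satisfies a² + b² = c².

Compute a² + b² = 561² + 1240² = 314721 + 1537600 = 1852321
Compute c² = 1361² = 1852321
Since 1852321 = 1852321, confirmed.

Yes, it is a Pythagorean triple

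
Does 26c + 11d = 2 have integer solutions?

Step 1: Compute gcd(26, 11).
gcd(26, 11) = 1

Step 2: Check divisibility.
Does 1 divide 2? 2 = 1 x 2, so yes.

By the theorem on linear Diophantine equations, 26c + 11d = 2 has integer solutions if and only if gcd(26, 11) divides 2. Since 1 | 2, solutions exist.

Yes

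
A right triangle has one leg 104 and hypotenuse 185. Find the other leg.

a² = c² - b² = 34225 - 10816 = 23409
a = 153

153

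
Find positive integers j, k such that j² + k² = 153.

Search for j with 153 - j² a perfect square.
j = 3: 153 - 3² = 153 - 9 = 144 = 12² ✓
So j = 3, k = 12.

j = 3, k = 12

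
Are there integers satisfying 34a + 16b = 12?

Step 1: Compute gcd(34, 16).
gcd(34, 16) = 2

Step 2: Check divisibility.
Does 2 divide 12? 12 = 2 x 6, so yes.

By the theorem on linear Diophantine equations, 34a + 16b = 12 has integer solutions if and only if gcd(34, 16) divides 12. Since 2 | 12, solutions exist.

Yes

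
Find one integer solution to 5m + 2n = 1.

Step 1: Check solvability.
gcd(5, 2) = 1
Since 1 divides 1, solutions exist.

Step 2: Apply extended Euclidean algorithm to find gcd.
We find integers such that 5*x0 + 2*y0 = 1

Step 3: Scale the particular solution.
Multiply by 1/1 = 1:
m = 1, n = -2

Step 4: Verify.
5*(1) + 2*(-2) = 1 = 1 ✓

m = 1, n = -2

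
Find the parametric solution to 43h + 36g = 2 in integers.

Step 1: Compute gcd(43, 36) = 1.
Since 1 divides 2, solutions exist.

Step 2: Find a particular solution using extended Euclidean algorithm.
We get h₀ = -10, g₀ = 12.
Check: 43*-10 + 36*12 = 2 = 2 ✓

Step 3: Write the general solution.
h = -10 + (36/1)t = -10 + 36t
g = 12 - (43/1)t = 12 - 43t
for any integer t.

h = -10 + 36t, g = 12 - 43t for integer t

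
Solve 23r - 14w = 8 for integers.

Step 1: Check solvability.
gcd(23, 14) = 1
Since 1 divides 8, solutions exist.

Step 2: Apply extended Euclidean algorithm to find gcd.
We find integers such that 23*x0 + 14*y0 = 1

Step 3: Scale the particular solution.
Multiply by 8/1 = 8:
r = -24, w = -40

Step 4: Verify.
23*(-24) - 14*(-40) = 8 = 8 ✓

r = -24, w = -40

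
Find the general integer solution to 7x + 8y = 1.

Step 1: Compute gcd(7, 8) = 1.
Since 1 divides 1, solutions exist.

Step 2: Find a particular solution using extended Euclidean algorithm.
We get x₀ = -1, y₀ = 1.
Check: 7*-1 + 8*1 = 1 = 1 ✓

Step 3: Write the general solution.
x = -1 + (8/1)t = -1 + 8t
y = 1 - (7/1)t = 1 - 7t
for any integer t.

x = -1 + 8t, y = 1 - 7t for integer t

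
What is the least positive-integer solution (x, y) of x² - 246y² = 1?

We seek the smallest positive integers (x, y) with x² - 246y² = 1, i.e., x² = 246y² + 1.
Try successive y values:
y = 1: x² = 246·1² + 1 = 247, not a perfect square
y = 2: x² = 246·2² + 1 = 985, not a perfect square
y = 3: x² = 246·3² + 1 = 2215, not a perfect square
... continuing the search (or via continued fractions) ...
y = 5662: x² = 246·5662² + 1 = 7886328025, x = 88805 ✓

Verify: 88805² - 246·5662² = 7886328025 - 7886328024 = 1 ✓

x = 88805, y = 5662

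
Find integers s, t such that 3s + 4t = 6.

Step 1: Check solvability.
gcd(3, 4) = 1
Since 1 divides 6, solutions exist.

Step 2: Apply extended Euclidean algorithm to find gcd.
We find integers such that 3*x0 + 4*y0 = 1

Step 3: Scale the particular solution.
Multiply by 6/1 = 6:
s = -6, t = 6

Step 4: Verify.
3*(-6) + 4*(6) = 6 = 6 ✓

s = -6, t = 6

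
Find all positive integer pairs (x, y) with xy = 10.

The positive divisors of 10 are: 1, 2, 5, 10.
Each divisor d gives the pair (d, 10/d):
(1, 10), (2, 5), (5, 2), (10, 1)

(1, 10), (2, 5), (5, 2), (10, 1)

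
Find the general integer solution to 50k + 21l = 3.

Step 1: Compute gcd(50, 21) = 1.
Since 1 divides 3, solutions exist.

Step 2: Find a particular solution using extended Euclidean algorithm.
We get k₀ = 24, l₀ = -57.
Check: 50*24 + 21*-57 = 3 = 3 ✓

Step 3: Write the general solution.
k = 24 + (21/1)t = 24 + 21t
l = -57 - (50/1)t = -57 - 50t
for any integer t.

k = 24 + 21t, l = -57 - 50t for integer t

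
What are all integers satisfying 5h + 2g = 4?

Step 1: Compute gcd(5, 2) = 1.
Since 1 divides 4, solutions exist.

Step 2: Find a particular solution using extended Euclidean algorithm.
We get h₀ = 4, g₀ = -8.
Check: 5*4 + 2*-8 = 4 = 4 ✓

Step 3: Write the general solution.
h = 4 + (2/1)t = 4 + 2t
g = -8 - (5/1)t = -8 - 5t
for any integer t.

h = 4 + 2t, g = -8 - 5t for integer t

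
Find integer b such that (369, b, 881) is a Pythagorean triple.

b² = c² - a² = 881² - 369² = 776161 - 136161 = 640000
b = sqrt(640000) = 800

800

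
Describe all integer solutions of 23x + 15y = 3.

Step 1: Compute gcd(23, 15) = 1.
Since 1 divides 3, solutions exist.

Step 2: Find a particular solution using extended Euclidean algorithm.
We get x₀ = 6, y₀ = -9.
Check: 23*6 + 15*-9 = 3 = 3 ✓

Step 3: Write the general solution.
x = 6 + (15/1)t = 6 + 15t
y = -9 - (23/1)t = -9 - 23t
for any integer t.

x = 6 + 15t, y = -9 - 23t for integer t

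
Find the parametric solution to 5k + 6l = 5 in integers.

Step 1: Compute gcd(5, 6) = 1.
Since 1 divides 5, solutions exist.

Step 2: Find a particular solution using extended Euclidean algorithm.
We get k₀ = -5, l₀ = 5.
Check: 5*-5 + 6*5 = 5 = 5 ✓

Step 3: Write the general solution.
k = -5 + (6/1)t = -5 + 6t
l = 5 - (5/1)t = 5 - 5t
for any integer t.

k = -5 + 6t, l = 5 - 5t for integer t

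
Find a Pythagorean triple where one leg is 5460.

We need the other leg and hypotenuse such that 5460² + x² = c².
Take x = 3157, c = 6307: 5460² + 3157² = 29811600 + 9966649 = 39778249 = 6307² ✓
Triple: (3157, 5460, 6307)

(3157, 5460, 6307)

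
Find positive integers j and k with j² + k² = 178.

We need to find integers j, k > 0 such that j² + k² = 178.
Trying j = 3: k² = 178 - 3² = 178 - 9 = 169
k = 13
Check: 3² + 13² = 9 + 169 = 178 ✓

178 = 3² + 13²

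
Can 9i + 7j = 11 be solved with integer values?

Step 1: Compute gcd(9, 7).
gcd(9, 7) = 1

Step 2: Check divisibility.
Does 1 divide 11? 11 = 1 x 11, so yes.

By the theorem on linear Diophantine equations, 9i + 7j = 11 has integer solutions if and only if gcd(9, 7) divides 11. Since 1 | 11, solutions exist.

Yes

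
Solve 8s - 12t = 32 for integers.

Step 1: Check solvability.
gcd(8, 12) = 4
Since 4 divides 32, solutions exist.

Step 2: Apply extended Euclidean algorithm to find gcd.
We find integers such that 8*x0 + 12*y0 = 4

Step 3: Scale the particular solution.
Multiply by 32/4 = 8:
s = -8, t = -8

Step 4: Verify.
8*(-8) - 12*(-8) = 32 = 32 ✓

s = -8, t = -8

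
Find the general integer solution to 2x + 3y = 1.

Step 1: Compute gcd(2, 3) = 1.
Since 1 divides 1, solutions exist.

Step 2: Find a particular solution using extended Euclidean algorithm.
We get x₀ = -1, y₀ = 1.
Check: 2*-1 + 3*1 = 1 = 1 ✓

Step 3: Write the general solution.
x = -1 + (3/1)t = -1 + 3t
y = 1 - (2/1)t = 1 - 2t
for any integer t.

x = -1 + 3t, y = 1 - 2t for integer t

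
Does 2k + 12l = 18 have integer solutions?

Step 1: Compute gcd(2, 12).
gcd(2, 12) = 2

Step 2: Check divisibility.
Does 2 divide 18? 18 = 2 x 9, so yes.

By the theorem on linear Diophantine equations, 2k + 12l = 18 has integer solutions if and only if gcd(2, 12) divides 18. Since 2 | 18, solutions exist.

Yes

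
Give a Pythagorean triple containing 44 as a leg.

We need the other leg and hypotenuse such that 44² + x² = c².
Take x = 117, c = 125: 44² + 117² = 1936 + 13689 = 15625 = 125² ✓
Triple: (117, 44, 125)

(117, 44, 125)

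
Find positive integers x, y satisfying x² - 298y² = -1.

We need x² = 298y² - 1. Try successive y:
y = 1: x² = 298·1² - 1 = 297, not a perfect square
y = 2: x² = 298·2² - 1 = 1191, not a perfect square
y = 3: x² = 298·3² - 1 = 2681, not a perfect square
...
y = 23725: x² = 298·23725² - 1 = 167736936249 = 409557² ✓
Check: 409557² - 298·23725² = 167736936249 - 167736936250 = -1 ✓

x = 409557, y = 23725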